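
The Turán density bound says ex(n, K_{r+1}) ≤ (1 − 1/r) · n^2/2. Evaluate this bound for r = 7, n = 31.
Turán density bound = (6/7) · 31^2/2 = 2883/7 ≈ 411.8571

Turán's theorem: ex(n, K_{r+1}) is achieved by the complete r-partite Turán graph T(n, r) with parts as balanced as possible, and is at most (1 − 1/r) · n^2/2. For r = 7, n = 31: the density bound is (6/7) · 961/2 = 2883/7 ≈ 411.8571. The integer-valued extremum is e(T(31, 7)) = 411, which is strictly less than the density bound 2883/7 since 7 ∤ 31 (the parts of T(31, 7) cannot all be equal).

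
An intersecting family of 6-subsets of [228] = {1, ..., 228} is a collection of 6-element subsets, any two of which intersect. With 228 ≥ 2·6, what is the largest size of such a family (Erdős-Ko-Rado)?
max |F| = C(227, 5) = 4804945320

The Erdős-Ko-Rado theorem states: for n ≥ 2k, an intersecting family of k-subsets of an n-element set has size at most C(n − 1, k − 1), with equality for 'star' families {A ⊆ [n] : |A| = k, i ∈ A} (fix an element i). For n = 228, k = 6: C(227, 5) = 4804945320.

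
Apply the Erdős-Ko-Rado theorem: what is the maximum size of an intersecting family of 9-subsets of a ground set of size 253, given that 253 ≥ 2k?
max |F| = C(252, 8) = 360531254845125

The Erdős-Ko-Rado theorem states: for n ≥ 2k, an intersecting family of k-subsets of an n-element set has size at most C(n − 1, k − 1), with equality for 'star' families {A ⊆ [n] : |A| = k, i ∈ A} (fix an element i). For n = 253, k = 9: C(252, 8) = 360531254845125.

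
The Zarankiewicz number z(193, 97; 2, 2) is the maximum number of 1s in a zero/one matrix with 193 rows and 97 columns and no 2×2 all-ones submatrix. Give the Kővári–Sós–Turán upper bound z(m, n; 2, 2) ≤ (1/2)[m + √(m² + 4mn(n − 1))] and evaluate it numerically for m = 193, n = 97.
z(193, 97; 2, 2) ≤ (1/2)[193 + √(193² + 4·193·97·96)] = (1/2)[193 + √7226113] = 1440.5715

Kővári–Sós–Turán: let r_1, ..., r_193 be the row sums and z = Σ r_i the total number of 1s. Each pair of columns can share at most one row with both entries 1 (else a 2×2 all-ones block appears), so Σ_i C(r_i, 2) ≤ C(97, 2) = 4656. By convexity Σ_i C(r_i, 2) ≥ 193·C(z/193, 2) = z(z − 193)/(2·193), giving z² − 193z − 193·97·96 ≤ 0 and hence z ≤ (1/2)[193 + √(37249 + 4·1797216)] = (1/2)[193 + √7226113] ≈ (1/2)(193 + 2688.143) = 1440.5715.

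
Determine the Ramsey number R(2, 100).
R(2, 100) = 100

R(2, k) = k for all k ≥ 2: in a 2-colouring of K_k, either some edge is red (a red K_2) or all edges are blue (a blue K_k). And K_{99} coloured all-blue has no blue K_100, so R(2, 100) > 99. Hence R(2, 100) = 100.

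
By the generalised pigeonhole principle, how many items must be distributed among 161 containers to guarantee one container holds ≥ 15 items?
n = (15 − 1)·161 + 1 = 2255

By the generalised pigeonhole principle, to guarantee some box contains ≥ r objects we need more than (r − 1) · k objects total. Threshold: n = (r − 1) · k + 1. With r = 15 and k = 161: n = 14 · 161 + 1 = 2254 + 1 = 2255. For n = 2254 = 14 · 161, we can put exactly 14 objects in every box, avoiding 15 in any single one — so 2255 is tight.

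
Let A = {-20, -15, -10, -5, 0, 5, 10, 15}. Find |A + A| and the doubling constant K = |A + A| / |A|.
K = |A + A| / |A| = 15/8

Enumerate A + A = {a + b : a, b ∈ A}. With |A| = 8, there are |A|^2 = 64 ordered sum pairs; collecting distinct values, A + A = {-40, -35, -30, -25, -20, -15, -10, -5, 0, 5, 10, 15, 20, 25, 30}, so |A + A| = 15. Thus K = 15/8. Here |A + A| = 2|A| − 1 = 15, the minimum possible — so K = 15/8 is minimal, which holds iff A is an arithmetic progression.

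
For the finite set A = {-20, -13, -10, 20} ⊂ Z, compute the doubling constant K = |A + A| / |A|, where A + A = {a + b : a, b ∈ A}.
K = |A + A| / |A| = 10/4 = 5/2

Enumerate A + A = {a + b : a, b ∈ A}. With |A| = 4, there are |A|^2 = 16 ordered sum pairs; collecting distinct values, A + A = {-40, -33, -30, -26, -23, -20, 0, 7, 10, 40}, so |A + A| = 10. Thus K = 10/4 = 5/2. For comparison, the minimum possible |A + A| over all 4-element sets is 2·4 − 1 = 7 (so min K = 7/4), attained only by arithmetic progressions.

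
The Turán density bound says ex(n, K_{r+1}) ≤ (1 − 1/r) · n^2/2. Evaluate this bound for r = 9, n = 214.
Turán density bound = (8/9) · 214^2/2 = 183184/9 ≈ 20353.7778

Turán's theorem: ex(n, K_{r+1}) is achieved by the complete r-partite Turán graph T(n, r) with parts as balanced as possible, and is at most (1 − 1/r) · n^2/2. For r = 9, n = 214: the density bound is (8/9) · 45796/2 = 183184/9 ≈ 20353.7778. The integer-valued extremum is e(T(214, 9)) = 20353, which is strictly less than the density bound 183184/9 since 9 ∤ 214 (the parts of T(214, 9) cannot all be equal).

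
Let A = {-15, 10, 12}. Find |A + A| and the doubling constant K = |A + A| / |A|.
K = |A + A| / |A| = 6/3 = 2

Enumerate A + A = {a + b : a, b ∈ A}. With |A| = 3, there are |A|^2 = 9 ordered sum pairs; collecting distinct values, A + A = {-30, -5, -3, 20, 22, 24}, so |A + A| = 6. Thus K = 6/3 = 2. For comparison, the minimum possible |A + A| over all 3-element sets is 2·3 − 1 = 5 (so min K = 5/3), attained only by arithmetic progressions.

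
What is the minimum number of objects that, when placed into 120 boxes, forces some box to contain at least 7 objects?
n = (7 − 1)·120 + 1 = 721

By the generalised pigeonhole principle, to guarantee some box contains ≥ r objects we need more than (r − 1) · k objects total. Threshold: n = (r − 1) · k + 1. With r = 7 and k = 120: n = 6 · 120 + 1 = 720 + 1 = 721. For n = 720 = 6 · 120, we can put exactly 6 objects in every box, avoiding 7 in any single one — so 721 is tight.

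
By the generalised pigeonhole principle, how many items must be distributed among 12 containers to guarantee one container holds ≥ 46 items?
n = (46 − 1)·12 + 1 = 541

By the generalised pigeonhole principle, to guarantee some box contains ≥ r objects we need more than (r − 1) · k objects total. Threshold: n = (r − 1) · k + 1. With r = 46 and k = 12: n = 45 · 12 + 1 = 540 + 1 = 541. For n = 540 = 45 · 12, we can put exactly 45 objects in every box, avoiding 46 in any single one — so 541 is tight.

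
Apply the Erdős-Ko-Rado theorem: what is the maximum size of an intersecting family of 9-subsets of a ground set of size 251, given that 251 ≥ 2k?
max |F| = C(250, 8) = 337959576966375

Erdős-Ko-Rado (1961): when n ≥ 2k, max |F| = C(n−1, k−1). The bound is attained by the star {A : i ∈ A} for any fixed i ∈ [n]. Here C(251−1, 9−1) = C(250, 8) = 337959576966375.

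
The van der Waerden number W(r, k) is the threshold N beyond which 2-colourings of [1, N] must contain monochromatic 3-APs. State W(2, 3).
W(2, 3) = 9

Lower bound: the 2-colouring RRBBRRBB of {1, ..., 8} (R at positions {1, 2, 5, 6}, B at {3, 4, 7, 8}) contains no monochromatic 3-term AP, so W(2, 3) > 8. Upper bound: a case analysis on any 2-colouring of {1, ..., 9} forces such an AP. Hence W(2, 3) = 9.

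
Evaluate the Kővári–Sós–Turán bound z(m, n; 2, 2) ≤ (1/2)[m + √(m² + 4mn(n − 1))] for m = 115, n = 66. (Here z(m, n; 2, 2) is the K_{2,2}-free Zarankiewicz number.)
z(115, 66; 2, 2) ≤ (1/2)[115 + √(115² + 4·115·66·65)] = (1/2)[115 + √1986625] = 762.2384

Kővári–Sós–Turán: let r_1, ..., r_115 be the row sums and z = Σ r_i the total number of 1s. Each pair of columns can share at most one row with both entries 1 (else a 2×2 all-ones block appears), so Σ_i C(r_i, 2) ≤ C(66, 2) = 2145. By convexity Σ_i C(r_i, 2) ≥ 115·C(z/115, 2) = z(z − 115)/(2·115), giving z² − 115z − 115·66·65 ≤ 0 and hence z ≤ (1/2)[115 + √(13225 + 4·493350)] = (1/2)[115 + √1986625] ≈ (1/2)(115 + 1409.4769) = 762.2384.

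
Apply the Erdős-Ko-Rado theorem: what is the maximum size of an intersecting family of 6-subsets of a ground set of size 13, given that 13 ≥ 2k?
max |F| = C(12, 5) = 792

The Erdős-Ko-Rado theorem states: for n ≥ 2k, an intersecting family of k-subsets of an n-element set has size at most C(n − 1, k − 1), with equality for 'star' families {A ⊆ [n] : |A| = k, i ∈ A} (fix an element i). For n = 13, k = 6: C(12, 5) = 792.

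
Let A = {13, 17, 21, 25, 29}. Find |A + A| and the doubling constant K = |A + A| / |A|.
K = |A + A| / |A| = 9/5

Enumerate A + A = {a + b : a, b ∈ A}. With |A| = 5, there are |A|^2 = 25 ordered sum pairs; collecting distinct values, A + A = {26, 30, 34, 38, 42, 46, 50, 54, 58}, so |A + A| = 9. Thus K = 9/5. Here |A + A| = 2|A| − 1 = 9, the minimum possible — so K = 9/5 is minimal, which holds iff A is an arithmetic progression.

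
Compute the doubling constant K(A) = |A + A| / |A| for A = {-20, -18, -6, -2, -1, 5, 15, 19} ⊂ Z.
K = |A + A| / |A| = 33/8

Enumerate A + A = {a + b : a, b ∈ A}. With |A| = 8, there are |A|^2 = 64 ordered sum pairs; collecting distinct values, A + A = {-40, -38, -36, -26, -24, -22, -21, -20, -19, -15, -13, -12, -8, -7, -5, -4, -3, -2, -1, 1, 3, 4, 9, 10, 13, 14, 17, 18, 20, 24, 30, 34, 38}, so |A + A| = 33. Thus K = 33/8. For comparison, the minimum possible |A + A| over all 8-element sets is 2·8 − 1 = 15 (so min K = 15/8), attained only by arithmetic progressions.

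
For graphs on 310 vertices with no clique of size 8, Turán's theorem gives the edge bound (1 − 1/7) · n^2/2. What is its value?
Turán density bound = (6/7) · 310^2/2 = 288300/7 ≈ 41185.7143

Turán's theorem: ex(n, K_{r+1}) is achieved by the complete r-partite Turán graph T(n, r) with parts as balanced as possible, and is at most (1 − 1/r) · n^2/2. For r = 7, n = 310: the density bound is (6/7) · 96100/2 = 288300/7 ≈ 41185.7143. The integer-valued extremum is e(T(310, 7)) = 41185, which is strictly less than the density bound 288300/7 since 7 ∤ 310 (the parts of T(310, 7) cannot all be equal).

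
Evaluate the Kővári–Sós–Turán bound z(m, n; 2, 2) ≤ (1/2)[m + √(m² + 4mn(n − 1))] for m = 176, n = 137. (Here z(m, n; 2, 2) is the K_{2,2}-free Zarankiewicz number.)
z(176, 137; 2, 2) ≤ (1/2)[176 + √(176² + 4·176·137·136)] = (1/2)[176 + √13147904] = 1901.0019

Kővári–Sós–Turán: let r_1, ..., r_176 be the row sums and z = Σ r_i the total number of 1s. Each pair of columns can share at most one row with both entries 1 (else a 2×2 all-ones block appears), so Σ_i C(r_i, 2) ≤ C(137, 2) = 9316. By convexity Σ_i C(r_i, 2) ≥ 176·C(z/176, 2) = z(z − 176)/(2·176), giving z² − 176z − 176·137·136 ≤ 0 and hence z ≤ (1/2)[176 + √(30976 + 4·3279232)] = (1/2)[176 + √13147904] ≈ (1/2)(176 + 3626.0039) = 1901.0019.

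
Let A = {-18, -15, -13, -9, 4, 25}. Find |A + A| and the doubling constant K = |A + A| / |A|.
K = |A + A| / |A| = 21/6 = 7/2

Enumerate A + A = {a + b : a, b ∈ A}. With |A| = 6, there are |A|^2 = 36 ordered sum pairs; collecting distinct values, A + A = {-36, -33, -31, -30, -28, -27, -26, -24, -22, -18, -14, -11, -9, -5, 7, 8, 10, 12, 16, 29, 50}, so |A + A| = 21. Thus K = 21/6 = 7/2. For comparison, the minimum possible |A + A| over all 6-element sets is 2·6 − 1 = 11 (so min K = 11/6), attained only by arithmetic progressions.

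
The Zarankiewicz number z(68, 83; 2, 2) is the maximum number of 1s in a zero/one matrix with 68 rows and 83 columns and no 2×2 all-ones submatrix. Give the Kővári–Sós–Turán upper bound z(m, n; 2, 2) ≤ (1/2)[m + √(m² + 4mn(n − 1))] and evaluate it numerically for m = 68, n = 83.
z(68, 83; 2, 2) ≤ (1/2)[68 + √(68² + 4·68·83·82)] = (1/2)[68 + √1855856] = 715.149

Kővári–Sós–Turán: let r_1, ..., r_68 be the row sums and z = Σ r_i the total number of 1s. Each pair of columns can share at most one row with both entries 1 (else a 2×2 all-ones block appears), so Σ_i C(r_i, 2) ≤ C(83, 2) = 3403. By convexity Σ_i C(r_i, 2) ≥ 68·C(z/68, 2) = z(z − 68)/(2·68), giving z² − 68z − 68·83·82 ≤ 0 and hence z ≤ (1/2)[68 + √(4624 + 4·462808)] = (1/2)[68 + √1855856] ≈ (1/2)(68 + 1362.2981) = 715.149.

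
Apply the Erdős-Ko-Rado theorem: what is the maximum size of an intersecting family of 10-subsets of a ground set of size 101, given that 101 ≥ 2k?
max |F| = C(100, 9) = 1902231808400

The Erdős-Ko-Rado theorem states: for n ≥ 2k, an intersecting family of k-subsets of an n-element set has size at most C(n − 1, k − 1), with equality for 'star' families {A ⊆ [n] : |A| = k, i ∈ A} (fix an element i). For n = 101, k = 10: C(100, 9) = 1902231808400.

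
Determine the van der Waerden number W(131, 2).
W(131, 2) = 131 + 1 = 132

A 2-term AP is any pair of integers, so a monochromatic 2-AP exists iff some colour is used at least twice. With 131 colours, the colouring i ↦ i on {1, ..., 131} uses each colour once, avoiding any monochromatic pair, so W(131, 2) > 131. For {1, ..., 132}, pigeonhole forces two integers of the same colour, which form a monochromatic 2-AP. Hence W(131, 2) = 132.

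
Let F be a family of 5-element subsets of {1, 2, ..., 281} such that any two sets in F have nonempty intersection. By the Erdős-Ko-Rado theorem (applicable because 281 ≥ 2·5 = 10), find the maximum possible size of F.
max |F| = C(280, 4) = 250654530

The Erdős-Ko-Rado theorem states: for n ≥ 2k, an intersecting family of k-subsets of an n-element set has size at most C(n − 1, k − 1), with equality for 'star' families {A ⊆ [n] : |A| = k, i ∈ A} (fix an element i). For n = 281, k = 5: C(280, 4) = 250654530.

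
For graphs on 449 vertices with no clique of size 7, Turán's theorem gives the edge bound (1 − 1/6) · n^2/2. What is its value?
Turán density bound = (5/6) · 449^2/2 = 1008005/12 ≈ 84000.4167

Turán's theorem: ex(n, K_{r+1}) is achieved by the complete r-partite Turán graph T(n, r) with parts as balanced as possible, and is at most (1 − 1/r) · n^2/2. For r = 6, n = 449: the density bound is (5/6) · 201601/2 = 1008005/12 ≈ 84000.4167. The integer-valued extremum is e(T(449, 6)) = 84000, which is strictly less than the density bound 1008005/12 since 6 ∤ 449 (the parts of T(449, 6) cannot all be equal).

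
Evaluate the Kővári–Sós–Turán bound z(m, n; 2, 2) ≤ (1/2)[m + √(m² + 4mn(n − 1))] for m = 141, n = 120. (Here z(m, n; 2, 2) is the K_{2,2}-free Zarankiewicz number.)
z(141, 120; 2, 2) ≤ (1/2)[141 + √(141² + 4·141·120·119)] = (1/2)[141 + √8073801] = 1491.2217

Kővári–Sós–Turán: let r_1, ..., r_141 be the row sums and z = Σ r_i the total number of 1s. Each pair of columns can share at most one row with both entries 1 (else a 2×2 all-ones block appears), so Σ_i C(r_i, 2) ≤ C(120, 2) = 7140. By convexity Σ_i C(r_i, 2) ≥ 141·C(z/141, 2) = z(z − 141)/(2·141), giving z² − 141z − 141·120·119 ≤ 0 and hence z ≤ (1/2)[141 + √(19881 + 4·2013480)] = (1/2)[141 + √8073801] ≈ (1/2)(141 + 2841.4435) = 1491.2217.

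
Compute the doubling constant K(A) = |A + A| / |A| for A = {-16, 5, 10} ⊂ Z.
K = |A + A| / |A| = 6/3 = 2

Enumerate A + A = {a + b : a, b ∈ A}. With |A| = 3, there are |A|^2 = 9 ordered sum pairs; collecting distinct values, A + A = {-32, -11, -6, 10, 15, 20}, so |A + A| = 6. Thus K = 6/3 = 2. For comparison, the minimum possible |A + A| over all 3-element sets is 2·3 − 1 = 5 (so min K = 5/3), attained only by arithmetic progressions.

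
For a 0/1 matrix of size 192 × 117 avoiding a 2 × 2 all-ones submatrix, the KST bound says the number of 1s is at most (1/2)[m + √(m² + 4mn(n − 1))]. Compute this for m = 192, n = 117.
z(192, 117; 2, 2) ≤ (1/2)[192 + √(192² + 4·192·117·116)] = (1/2)[192 + √10460160] = 1713.1085

Kővári–Sós–Turán: let r_1, ..., r_192 be the row sums and z = Σ r_i the total number of 1s. Each pair of columns can share at most one row with both entries 1 (else a 2×2 all-ones block appears), so Σ_i C(r_i, 2) ≤ C(117, 2) = 6786. By convexity Σ_i C(r_i, 2) ≥ 192·C(z/192, 2) = z(z − 192)/(2·192), giving z² − 192z − 192·117·116 ≤ 0 and hence z ≤ (1/2)[192 + √(36864 + 4·2605824)] = (1/2)[192 + √10460160] ≈ (1/2)(192 + 3234.2171) = 1713.1085.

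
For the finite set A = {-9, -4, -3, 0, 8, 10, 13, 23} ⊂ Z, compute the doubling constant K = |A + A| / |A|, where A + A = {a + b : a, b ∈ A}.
K = |A + A| / |A| = 32/8 = 4

Enumerate A + A = {a + b : a, b ∈ A}. With |A| = 8, there are |A|^2 = 64 ordered sum pairs; collecting distinct values, A + A = {-18, -13, -12, -9, -8, -7, -6, -4, -3, -1, 0, 1, 4, 5, 6, 7, 8, 9, 10, 13, 14, 16, 18, 19, 20, 21, 23, 26, 31, 33, 36, 46}, so |A + A| = 32. Thus K = 32/8 = 4. For comparison, the minimum possible |A + A| over all 8-element sets is 2·8 − 1 = 15 (so min K = 15/8), attained only by arithmetic progressions.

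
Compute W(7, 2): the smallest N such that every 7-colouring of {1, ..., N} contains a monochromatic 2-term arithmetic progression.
W(7, 2) = 7 + 1 = 8

A 2-term AP is any pair of integers, so a monochromatic 2-AP exists iff some colour is used at least twice. With 7 colours, the colouring i ↦ i on {1, ..., 7} uses each colour once, avoiding any monochromatic pair, so W(7, 2) > 7. For {1, ..., 8}, pigeonhole forces two integers of the same colour, which form a monochromatic 2-AP. Hence W(7, 2) = 8.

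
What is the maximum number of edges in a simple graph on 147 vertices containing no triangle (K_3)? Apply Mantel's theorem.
ex(147, K_3) = ⌊147^2/4⌋ = 5402

Mantel (1907): a triangle-free graph on n vertices has at most ⌊n^2/4⌋ edges, with equality for the complete bipartite graph K_{⌊n/2⌋, ⌈n/2⌉}. For n = 147: ⌊147^2/4⌋ = ⌊21609/4⌋ = 5402. The extremal graph is K_{73, 74}, which has 73·74 = 5402 edges.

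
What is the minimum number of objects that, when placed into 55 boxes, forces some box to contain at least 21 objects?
n = (21 − 1)·55 + 1 = 1101

By the generalised pigeonhole principle, to guarantee some box contains ≥ r objects we need more than (r − 1) · k objects total. Threshold: n = (r − 1) · k + 1. With r = 21 and k = 55: n = 20 · 55 + 1 = 1100 + 1 = 1101. For n = 1100 = 20 · 55, we can put exactly 20 objects in every box, avoiding 21 in any single one — so 1101 is tight.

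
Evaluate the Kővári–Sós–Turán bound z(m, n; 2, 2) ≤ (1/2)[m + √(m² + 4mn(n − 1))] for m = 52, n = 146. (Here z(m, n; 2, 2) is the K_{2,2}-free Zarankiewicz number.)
z(52, 146; 2, 2) ≤ (1/2)[52 + √(52² + 4·52·146·145)] = (1/2)[52 + √4406064] = 1075.5313

Kővári–Sós–Turán: let r_1, ..., r_52 be the row sums and z = Σ r_i the total number of 1s. Each pair of columns can share at most one row with both entries 1 (else a 2×2 all-ones block appears), so Σ_i C(r_i, 2) ≤ C(146, 2) = 10585. By convexity Σ_i C(r_i, 2) ≥ 52·C(z/52, 2) = z(z − 52)/(2·52), giving z² − 52z − 52·146·145 ≤ 0 and hence z ≤ (1/2)[52 + √(2704 + 4·1100840)] = (1/2)[52 + √4406064] ≈ (1/2)(52 + 2099.0626) = 1075.5313.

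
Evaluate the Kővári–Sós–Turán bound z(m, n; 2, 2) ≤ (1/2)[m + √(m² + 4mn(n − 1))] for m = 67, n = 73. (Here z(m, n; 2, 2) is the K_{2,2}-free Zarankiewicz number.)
z(67, 73; 2, 2) ≤ (1/2)[67 + √(67² + 4·67·73·72)] = (1/2)[67 + √1413097] = 627.8688

Kővári–Sós–Turán: let r_1, ..., r_67 be the row sums and z = Σ r_i the total number of 1s. Each pair of columns can share at most one row with both entries 1 (else a 2×2 all-ones block appears), so Σ_i C(r_i, 2) ≤ C(73, 2) = 2628. By convexity Σ_i C(r_i, 2) ≥ 67·C(z/67, 2) = z(z − 67)/(2·67), giving z² − 67z − 67·73·72 ≤ 0 and hence z ≤ (1/2)[67 + √(4489 + 4·352152)] = (1/2)[67 + √1413097] ≈ (1/2)(67 + 1188.7376) = 627.8688.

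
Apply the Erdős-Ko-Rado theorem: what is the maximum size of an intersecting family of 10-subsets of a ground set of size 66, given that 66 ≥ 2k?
max |F| = C(65, 9) = 31966749880

The Erdős-Ko-Rado theorem states: for n ≥ 2k, an intersecting family of k-subsets of an n-element set has size at most C(n − 1, k − 1), with equality for 'star' families {A ⊆ [n] : |A| = k, i ∈ A} (fix an element i). For n = 66, k = 10: C(65, 9) = 31966749880.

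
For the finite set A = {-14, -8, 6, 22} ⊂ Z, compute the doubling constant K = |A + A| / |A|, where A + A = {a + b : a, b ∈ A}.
K = |A + A| / |A| = 10/4 = 5/2

Enumerate A + A = {a + b : a, b ∈ A}. With |A| = 4, there are |A|^2 = 16 ordered sum pairs; collecting distinct values, A + A = {-28, -22, -16, -8, -2, 8, 12, 14, 28, 44}, so |A + A| = 10. Thus K = 10/4 = 5/2. For comparison, the minimum possible |A + A| over all 4-element sets is 2·4 − 1 = 7 (so min K = 7/4), attained only by arithmetic progressions.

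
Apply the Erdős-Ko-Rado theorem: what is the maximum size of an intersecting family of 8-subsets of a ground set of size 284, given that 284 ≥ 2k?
max |F| = C(283, 7) = 26766903111198

The Erdős-Ko-Rado theorem states: for n ≥ 2k, an intersecting family of k-subsets of an n-element set has size at most C(n − 1, k − 1), with equality for 'star' families {A ⊆ [n] : |A| = k, i ∈ A} (fix an element i). For n = 284, k = 8: C(283, 7) = 26766903111198.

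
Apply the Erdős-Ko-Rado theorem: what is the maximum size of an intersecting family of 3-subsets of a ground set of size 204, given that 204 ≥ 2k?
max |F| = C(203, 2) = 20503

The Erdős-Ko-Rado theorem states: for n ≥ 2k, an intersecting family of k-subsets of an n-element set has size at most C(n − 1, k − 1), with equality for 'star' families {A ⊆ [n] : |A| = k, i ∈ A} (fix an element i). For n = 204, k = 3: C(203, 2) = 20503.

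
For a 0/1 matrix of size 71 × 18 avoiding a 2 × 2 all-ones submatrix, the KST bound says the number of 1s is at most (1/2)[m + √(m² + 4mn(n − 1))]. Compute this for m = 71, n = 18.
z(71, 18; 2, 2) ≤ (1/2)[71 + √(71² + 4·71·18·17)] = (1/2)[71 + √91945] = 187.1122

Kővári–Sós–Turán: let r_1, ..., r_71 be the row sums and z = Σ r_i the total number of 1s. Each pair of columns can share at most one row with both entries 1 (else a 2×2 all-ones block appears), so Σ_i C(r_i, 2) ≤ C(18, 2) = 153. By convexity Σ_i C(r_i, 2) ≥ 71·C(z/71, 2) = z(z − 71)/(2·71), giving z² − 71z − 71·18·17 ≤ 0 and hence z ≤ (1/2)[71 + √(5041 + 4·21726)] = (1/2)[71 + √91945] ≈ (1/2)(71 + 303.2243) = 187.1122.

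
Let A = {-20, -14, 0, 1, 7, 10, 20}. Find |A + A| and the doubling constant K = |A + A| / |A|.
K = |A + A| / |A| = 25/7

Enumerate A + A = {a + b : a, b ∈ A}. With |A| = 7, there are |A|^2 = 49 ordered sum pairs; collecting distinct values, A + A = {-40, -34, -28, -20, -19, -14, -13, -10, -7, -4, 0, 1, 2, 6, 7, 8, 10, 11, 14, 17, 20, 21, 27, 30, 40}, so |A + A| = 25. Thus K = 25/7. For comparison, the minimum possible |A + A| over all 7-element sets is 2·7 − 1 = 13 (so min K = 13/7), attained only by arithmetic progressions.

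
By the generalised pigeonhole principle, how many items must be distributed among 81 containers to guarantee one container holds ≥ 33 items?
n = (33 − 1)·81 + 1 = 2593

By the generalised pigeonhole principle, to guarantee some box contains ≥ r objects we need more than (r − 1) · k objects total. Threshold: n = (r − 1) · k + 1. With r = 33 and k = 81: n = 32 · 81 + 1 = 2592 + 1 = 2593. For n = 2592 = 32 · 81, we can put exactly 32 objects in every box, avoiding 33 in any single one — so 2593 is tight.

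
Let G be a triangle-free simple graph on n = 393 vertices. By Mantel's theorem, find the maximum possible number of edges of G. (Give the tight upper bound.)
ex(393, K_3) = ⌊393^2/4⌋ = 38612

Mantel (1907): a triangle-free graph on n vertices has at most ⌊n^2/4⌋ edges, with equality for the complete bipartite graph K_{⌊n/2⌋, ⌈n/2⌉}. For n = 393: ⌊393^2/4⌋ = ⌊154449/4⌋ = 38612. The extremal graph is K_{196, 197}, which has 196·197 = 38612 edges.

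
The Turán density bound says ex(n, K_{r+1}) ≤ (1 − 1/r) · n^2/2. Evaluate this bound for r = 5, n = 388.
Turán density bound = (4/5) · 388^2/2 = 301088/5 ≈ 60217.6

Turán's theorem: ex(n, K_{r+1}) is achieved by the complete r-partite Turán graph T(n, r) with parts as balanced as possible, and is at most (1 − 1/r) · n^2/2. For r = 5, n = 388: the density bound is (4/5) · 150544/2 = 301088/5 ≈ 60217.6. The integer-valued extremum is e(T(388, 5)) = 60217, which is strictly less than the density bound 301088/5 since 5 ∤ 388 (the parts of T(388, 5) cannot all be equal).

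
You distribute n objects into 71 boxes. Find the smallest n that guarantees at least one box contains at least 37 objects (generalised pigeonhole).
n = (37 − 1)·71 + 1 = 2557

By the generalised pigeonhole principle, to guarantee some box contains ≥ r objects we need more than (r − 1) · k objects total. Threshold: n = (r − 1) · k + 1. With r = 37 and k = 71: n = 36 · 71 + 1 = 2556 + 1 = 2557. For n = 2556 = 36 · 71, we can put exactly 36 objects in every box, avoiding 37 in any single one — so 2557 is tight.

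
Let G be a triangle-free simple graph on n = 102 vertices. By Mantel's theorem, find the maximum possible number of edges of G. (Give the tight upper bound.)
ex(102, K_3) = ⌊102^2/4⌋ = 2601

Mantel (1907): a triangle-free graph on n vertices has at most ⌊n^2/4⌋ edges, with equality for the complete bipartite graph K_{⌊n/2⌋, ⌈n/2⌉}. For n = 102: ⌊102^2/4⌋ = ⌊10404/4⌋ = 2601. The extremal graph is K_{51, 51}, which has 51·51 = 2601 edges.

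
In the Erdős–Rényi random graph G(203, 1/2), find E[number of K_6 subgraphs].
E[# K_6] = C(203, 6) · (1/2)^C(6, 2) = 90210944670 / 2^15 = 45105472335/16384 ≈ 2753019.551697

For each 6-subset S of vertices (there are C(203, 6) = 90210944670 such S), let X_S = 1 if S induces a K_6 (all C(6, 2) = 15 edges present). Then P(X_S = 1) = (1/2)^15 = 1/32768. By linearity of expectation, E[# K_6] = C(203, 6) · (1/2)^15 = 90210944670 / 32768 = 45105472335/16384 ≈ 2753019.551697.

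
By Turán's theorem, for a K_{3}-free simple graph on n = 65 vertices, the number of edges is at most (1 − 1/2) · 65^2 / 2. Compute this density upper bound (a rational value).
Turán density bound = (1/2) · 65^2/2 = 4225/4 ≈ 1056.25

Turán's theorem: ex(n, K_{r+1}) is achieved by the complete r-partite Turán graph T(n, r) with parts as balanced as possible, and is at most (1 − 1/r) · n^2/2. For r = 2, n = 65: the density bound is (1/2) · 4225/2 = 4225/4 ≈ 1056.25. The integer-valued extremum is e(T(65, 2)) = 1056, which is strictly less than the density bound 4225/4 since 2 ∤ 65 (the parts of T(65, 2) cannot all be equal).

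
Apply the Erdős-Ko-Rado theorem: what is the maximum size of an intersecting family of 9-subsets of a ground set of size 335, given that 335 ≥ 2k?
max |F| = C(334, 8) = 3529942966804419

The Erdős-Ko-Rado theorem states: for n ≥ 2k, an intersecting family of k-subsets of an n-element set has size at most C(n − 1, k − 1), with equality for 'star' families {A ⊆ [n] : |A| = k, i ∈ A} (fix an element i). For n = 335, k = 9: C(334, 8) = 3529942966804419.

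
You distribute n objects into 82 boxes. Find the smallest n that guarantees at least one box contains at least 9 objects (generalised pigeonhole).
n = (9 − 1)·82 + 1 = 657

By the generalised pigeonhole principle, to guarantee some box contains ≥ r objects we need more than (r − 1) · k objects total. Threshold: n = (r − 1) · k + 1. With r = 9 and k = 82: n = 8 · 82 + 1 = 656 + 1 = 657. For n = 656 = 8 · 82, we can put exactly 8 objects in every box, avoiding 9 in any single one — so 657 is tight.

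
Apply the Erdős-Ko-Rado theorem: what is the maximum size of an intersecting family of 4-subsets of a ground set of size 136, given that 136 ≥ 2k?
max |F| = C(135, 3) = 400995

Erdős-Ko-Rado (1961): when n ≥ 2k, max |F| = C(n−1, k−1). The bound is attained by the star {A : i ∈ A} for any fixed i ∈ [n]. Here C(136−1, 4−1) = C(135, 3) = 400995.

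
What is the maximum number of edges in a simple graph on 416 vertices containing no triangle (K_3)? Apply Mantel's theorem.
ex(416, K_3) = ⌊416^2/4⌋ = 43264

Mantel (1907): a triangle-free graph on n vertices has at most ⌊n^2/4⌋ edges, with equality for the complete bipartite graph K_{⌊n/2⌋, ⌈n/2⌉}. For n = 416: ⌊416^2/4⌋ = ⌊173056/4⌋ = 43264. The extremal graph is K_{208, 208}, which has 208·208 = 43264 edges.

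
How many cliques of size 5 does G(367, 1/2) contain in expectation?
E[# K_5] = C(367, 5) · (1/2)^C(5, 2) = 53984213283 / 2^10 ≈ 52718958.284180

For each 5-subset S of vertices (there are C(367, 5) = 53984213283 such S), let X_S = 1 if S induces a K_5 (all C(5, 2) = 10 edges present). Then P(X_S = 1) = (1/2)^10 = 1/1024. By linearity of expectation, E[# K_5] = C(367, 5) · (1/2)^10 = 53984213283 / 1024 ≈ 52718958.284180.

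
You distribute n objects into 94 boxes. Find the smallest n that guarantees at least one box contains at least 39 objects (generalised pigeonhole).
n = (39 − 1)·94 + 1 = 3573

By the generalised pigeonhole principle, to guarantee some box contains ≥ r objects we need more than (r − 1) · k objects total. Threshold: n = (r − 1) · k + 1. With r = 39 and k = 94: n = 38 · 94 + 1 = 3572 + 1 = 3573. For n = 3572 = 38 · 94, we can put exactly 38 objects in every box, avoiding 39 in any single one — so 3573 is tight.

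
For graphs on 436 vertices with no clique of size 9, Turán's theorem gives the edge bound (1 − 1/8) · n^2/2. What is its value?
Turán density bound = (7/8) · 436^2/2 = 83167

Turán's theorem: ex(n, K_{r+1}) is achieved by the complete r-partite Turán graph T(n, r) with parts as balanced as possible, and is at most (1 − 1/r) · n^2/2. For r = 8, n = 436: the density bound is (7/8) · 190096/2 = 83167. The integer-valued extremum is e(T(436, 8)) = 83166, which is strictly less than the density bound 83167 since 8 ∤ 436 (the parts of T(436, 8) cannot all be equal).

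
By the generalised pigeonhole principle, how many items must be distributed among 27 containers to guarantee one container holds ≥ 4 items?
n = (4 − 1)·27 + 1 = 82

By the generalised pigeonhole principle, to guarantee some box contains ≥ r objects we need more than (r − 1) · k objects total. Threshold: n = (r − 1) · k + 1. With r = 4 and k = 27: n = 3 · 27 + 1 = 81 + 1 = 82. For n = 81 = 3 · 27, we can put exactly 3 objects in every box, avoiding 4 in any single one — so 82 is tight.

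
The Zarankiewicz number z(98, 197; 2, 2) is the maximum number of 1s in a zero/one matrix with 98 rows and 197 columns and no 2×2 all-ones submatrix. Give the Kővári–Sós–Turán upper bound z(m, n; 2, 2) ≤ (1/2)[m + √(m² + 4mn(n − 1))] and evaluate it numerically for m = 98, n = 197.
z(98, 197; 2, 2) ≤ (1/2)[98 + √(98² + 4·98·197·196)] = (1/2)[98 + √15145508] = 1994.8615

Kővári–Sós–Turán: let r_1, ..., r_98 be the row sums and z = Σ r_i the total number of 1s. Each pair of columns can share at most one row with both entries 1 (else a 2×2 all-ones block appears), so Σ_i C(r_i, 2) ≤ C(197, 2) = 19306. By convexity Σ_i C(r_i, 2) ≥ 98·C(z/98, 2) = z(z − 98)/(2·98), giving z² − 98z − 98·197·196 ≤ 0 and hence z ≤ (1/2)[98 + √(9604 + 4·3783976)] = (1/2)[98 + √15145508] ≈ (1/2)(98 + 3891.723) = 1994.8615.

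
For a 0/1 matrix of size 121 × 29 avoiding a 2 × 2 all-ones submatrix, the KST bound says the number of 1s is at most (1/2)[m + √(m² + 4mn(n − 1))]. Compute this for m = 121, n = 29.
z(121, 29; 2, 2) ≤ (1/2)[121 + √(121² + 4·121·29·28)] = (1/2)[121 + √407649] = 379.737

Kővári–Sós–Turán: let r_1, ..., r_121 be the row sums and z = Σ r_i the total number of 1s. Each pair of columns can share at most one row with both entries 1 (else a 2×2 all-ones block appears), so Σ_i C(r_i, 2) ≤ C(29, 2) = 406. By convexity Σ_i C(r_i, 2) ≥ 121·C(z/121, 2) = z(z − 121)/(2·121), giving z² − 121z − 121·29·28 ≤ 0 and hence z ≤ (1/2)[121 + √(14641 + 4·98252)] = (1/2)[121 + √407649] ≈ (1/2)(121 + 638.474) = 379.737.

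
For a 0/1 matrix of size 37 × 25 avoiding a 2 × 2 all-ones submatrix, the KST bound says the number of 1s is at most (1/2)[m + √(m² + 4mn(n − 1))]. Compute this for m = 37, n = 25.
z(37, 25; 2, 2) ≤ (1/2)[37 + √(37² + 4·37·25·24)] = (1/2)[37 + √90169] = 168.6408

Kővári–Sós–Turán: let r_1, ..., r_37 be the row sums and z = Σ r_i the total number of 1s. Each pair of columns can share at most one row with both entries 1 (else a 2×2 all-ones block appears), so Σ_i C(r_i, 2) ≤ C(25, 2) = 300. By convexity Σ_i C(r_i, 2) ≥ 37·C(z/37, 2) = z(z − 37)/(2·37), giving z² − 37z − 37·25·24 ≤ 0 and hence z ≤ (1/2)[37 + √(1369 + 4·22200)] = (1/2)[37 + √90169] ≈ (1/2)(37 + 300.2815) = 168.6408.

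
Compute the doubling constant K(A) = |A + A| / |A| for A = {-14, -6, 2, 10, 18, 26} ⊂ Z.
K = |A + A| / |A| = 11/6

Enumerate A + A = {a + b : a, b ∈ A}. With |A| = 6, there are |A|^2 = 36 ordered sum pairs; collecting distinct values, A + A = {-28, -20, -12, -4, 4, 12, 20, 28, 36, 44, 52}, so |A + A| = 11. Thus K = 11/6. Here |A + A| = 2|A| − 1 = 11, the minimum possible — so K = 11/6 is minimal, which holds iff A is an arithmetic progression.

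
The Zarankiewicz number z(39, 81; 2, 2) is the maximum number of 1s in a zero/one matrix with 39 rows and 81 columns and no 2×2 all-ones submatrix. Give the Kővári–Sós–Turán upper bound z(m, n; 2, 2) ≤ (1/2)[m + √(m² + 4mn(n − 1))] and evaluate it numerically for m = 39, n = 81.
z(39, 81; 2, 2) ≤ (1/2)[39 + √(39² + 4·39·81·80)] = (1/2)[39 + √1012401] = 522.5907

Kővári–Sós–Turán: let r_1, ..., r_39 be the row sums and z = Σ r_i the total number of 1s. Each pair of columns can share at most one row with both entries 1 (else a 2×2 all-ones block appears), so Σ_i C(r_i, 2) ≤ C(81, 2) = 3240. By convexity Σ_i C(r_i, 2) ≥ 39·C(z/39, 2) = z(z − 39)/(2·39), giving z² − 39z − 39·81·80 ≤ 0 and hence z ≤ (1/2)[39 + √(1521 + 4·252720)] = (1/2)[39 + √1012401] ≈ (1/2)(39 + 1006.1814) = 522.5907.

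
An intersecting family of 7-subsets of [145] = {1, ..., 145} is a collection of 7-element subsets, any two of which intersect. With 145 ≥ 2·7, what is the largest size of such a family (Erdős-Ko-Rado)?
max |F| = C(144, 6) = 11143364232

Erdős-Ko-Rado (1961): when n ≥ 2k, max |F| = C(n−1, k−1). The bound is attained by the star {A : i ∈ A} for any fixed i ∈ [n]. Here C(145−1, 7−1) = C(144, 6) = 11143364232.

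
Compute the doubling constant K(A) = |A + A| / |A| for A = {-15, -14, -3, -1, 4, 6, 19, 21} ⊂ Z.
K = |A + A| / |A| = 32/8 = 4

Enumerate A + A = {a + b : a, b ∈ A}. With |A| = 8, there are |A|^2 = 64 ordered sum pairs; collecting distinct values, A + A = {-30, -29, -28, -18, -17, -16, -15, -11, -10, -9, -8, -6, -4, -2, 1, 3, 4, 5, 6, 7, 8, 10, 12, 16, 18, 20, 23, 25, 27, 38, 40, 42}, so |A + A| = 32. Thus K = 32/8 = 4. For comparison, the minimum possible |A + A| over all 8-element sets is 2·8 − 1 = 15 (so min K = 15/8), attained only by arithmetic progressions.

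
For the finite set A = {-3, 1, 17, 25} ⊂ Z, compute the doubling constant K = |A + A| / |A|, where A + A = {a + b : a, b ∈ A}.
K = |A + A| / |A| = 10/4 = 5/2

Enumerate A + A = {a + b : a, b ∈ A}. With |A| = 4, there are |A|^2 = 16 ordered sum pairs; collecting distinct values, A + A = {-6, -2, 2, 14, 18, 22, 26, 34, 42, 50}, so |A + A| = 10. Thus K = 10/4 = 5/2. For comparison, the minimum possible |A + A| over all 4-element sets is 2·4 − 1 = 7 (so min K = 7/4), attained only by arithmetic progressions.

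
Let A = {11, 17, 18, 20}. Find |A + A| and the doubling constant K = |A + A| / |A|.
K = |A + A| / |A| = 10/4 = 5/2

Enumerate A + A = {a + b : a, b ∈ A}. With |A| = 4, there are |A|^2 = 16 ordered sum pairs; collecting distinct values, A + A = {22, 28, 29, 31, 34, 35, 36, 37, 38, 40}, so |A + A| = 10. Thus K = 10/4 = 5/2. For comparison, the minimum possible |A + A| over all 4-element sets is 2·4 − 1 = 7 (so min K = 7/4), attained only by arithmetic progressions.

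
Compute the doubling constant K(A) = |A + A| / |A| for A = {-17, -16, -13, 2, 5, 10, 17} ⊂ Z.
K = |A + A| / |A| = 26/7

Enumerate A + A = {a + b : a, b ∈ A}. With |A| = 7, there are |A|^2 = 49 ordered sum pairs; collecting distinct values, A + A = {-34, -33, -32, -30, -29, -26, -15, -14, -12, -11, -8, -7, -6, -3, 0, 1, 4, 7, 10, 12, 15, 19, 20, 22, 27, 34}, so |A + A| = 26. Thus K = 26/7. For comparison, the minimum possible |A + A| over all 7-element sets is 2·7 − 1 = 13 (so min K = 13/7), attained only by arithmetic progressions.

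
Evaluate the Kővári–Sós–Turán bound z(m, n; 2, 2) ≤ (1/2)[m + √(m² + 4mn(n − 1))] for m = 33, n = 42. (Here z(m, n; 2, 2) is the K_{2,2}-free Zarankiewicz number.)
z(33, 42; 2, 2) ≤ (1/2)[33 + √(33² + 4·33·42·41)] = (1/2)[33 + √228393] = 255.4524

Kővári–Sós–Turán: let r_1, ..., r_33 be the row sums and z = Σ r_i the total number of 1s. Each pair of columns can share at most one row with both entries 1 (else a 2×2 all-ones block appears), so Σ_i C(r_i, 2) ≤ C(42, 2) = 861. By convexity Σ_i C(r_i, 2) ≥ 33·C(z/33, 2) = z(z − 33)/(2·33), giving z² − 33z − 33·42·41 ≤ 0 and hence z ≤ (1/2)[33 + √(1089 + 4·56826)] = (1/2)[33 + √228393] ≈ (1/2)(33 + 477.9048) = 255.4524.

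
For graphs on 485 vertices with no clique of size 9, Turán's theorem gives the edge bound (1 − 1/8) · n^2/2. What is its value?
Turán density bound = (7/8) · 485^2/2 = 1646575/16 ≈ 102910.9375

Turán's theorem: ex(n, K_{r+1}) is achieved by the complete r-partite Turán graph T(n, r) with parts as balanced as possible, and is at most (1 − 1/r) · n^2/2. For r = 8, n = 485: the density bound is (7/8) · 235225/2 = 1646575/16 ≈ 102910.9375. The integer-valued extremum is e(T(485, 8)) = 102910, which is strictly less than the density bound 1646575/16 since 8 ∤ 485 (the parts of T(485, 8) cannot all be equal).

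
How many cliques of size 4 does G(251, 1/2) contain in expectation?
E[# K_4] = C(251, 4) · (1/2)^C(4, 2) = 161455750 / 2^6 = 80727875/32 = 2522746.09375

For each 4-subset S of vertices (there are C(251, 4) = 161455750 such S), let X_S = 1 if S induces a K_4 (all C(4, 2) = 6 edges present). Then P(X_S = 1) = (1/2)^6 = 1/64. By linearity of expectation, E[# K_4] = C(251, 4) · (1/2)^6 = 161455750 / 64 = 80727875/32 = 2522746.09375.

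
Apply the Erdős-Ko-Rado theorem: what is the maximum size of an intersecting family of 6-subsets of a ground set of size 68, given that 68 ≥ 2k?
max |F| = C(67, 5) = 9657648

The Erdős-Ko-Rado theorem states: for n ≥ 2k, an intersecting family of k-subsets of an n-element set has size at most C(n − 1, k − 1), with equality for 'star' families {A ⊆ [n] : |A| = k, i ∈ A} (fix an element i). For n = 68, k = 6: C(67, 5) = 9657648.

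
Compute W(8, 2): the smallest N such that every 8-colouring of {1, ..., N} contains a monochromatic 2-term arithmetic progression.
W(8, 2) = 8 + 1 = 9

A 2-term AP is any pair of integers, so a monochromatic 2-AP exists iff some colour is used at least twice. With 8 colours, the colouring i ↦ i on {1, ..., 8} uses each colour once, avoiding any monochromatic pair, so W(8, 2) > 8. For {1, ..., 9}, pigeonhole forces two integers of the same colour, which form a monochromatic 2-AP. Hence W(8, 2) = 9.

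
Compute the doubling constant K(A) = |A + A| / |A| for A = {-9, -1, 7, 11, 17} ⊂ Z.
K = |A + A| / |A| = 14/5

Enumerate A + A = {a + b : a, b ∈ A}. With |A| = 5, there are |A|^2 = 25 ordered sum pairs; collecting distinct values, A + A = {-18, -10, -2, 2, 6, 8, 10, 14, 16, 18, 22, 24, 28, 34}, so |A + A| = 14. Thus K = 14/5. For comparison, the minimum possible |A + A| over all 5-element sets is 2·5 − 1 = 9 (so min K = 9/5), attained only by arithmetic progressions.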